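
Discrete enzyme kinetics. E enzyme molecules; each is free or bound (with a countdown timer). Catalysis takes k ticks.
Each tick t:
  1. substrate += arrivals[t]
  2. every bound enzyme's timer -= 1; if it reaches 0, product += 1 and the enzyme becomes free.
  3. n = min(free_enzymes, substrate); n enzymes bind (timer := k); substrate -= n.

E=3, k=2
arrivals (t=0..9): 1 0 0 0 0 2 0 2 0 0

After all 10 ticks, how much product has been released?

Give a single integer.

t=0: arr=1 -> substrate=0 bound=1 product=0
t=1: arr=0 -> substrate=0 bound=1 product=0
t=2: arr=0 -> substrate=0 bound=0 product=1
t=3: arr=0 -> substrate=0 bound=0 product=1
t=4: arr=0 -> substrate=0 bound=0 product=1
t=5: arr=2 -> substrate=0 bound=2 product=1
t=6: arr=0 -> substrate=0 bound=2 product=1
t=7: arr=2 -> substrate=0 bound=2 product=3
t=8: arr=0 -> substrate=0 bound=2 product=3
t=9: arr=0 -> substrate=0 bound=0 product=5

Answer: 5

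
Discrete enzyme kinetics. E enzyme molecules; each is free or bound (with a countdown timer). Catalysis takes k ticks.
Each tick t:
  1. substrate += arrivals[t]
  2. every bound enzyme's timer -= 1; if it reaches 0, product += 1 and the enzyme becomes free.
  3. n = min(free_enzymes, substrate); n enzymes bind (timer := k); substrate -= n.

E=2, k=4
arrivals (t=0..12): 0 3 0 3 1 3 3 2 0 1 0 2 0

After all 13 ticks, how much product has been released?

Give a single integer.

Answer: 4

Derivation:
t=0: arr=0 -> substrate=0 bound=0 product=0
t=1: arr=3 -> substrate=1 bound=2 product=0
t=2: arr=0 -> substrate=1 bound=2 product=0
t=3: arr=3 -> substrate=4 bound=2 product=0
t=4: arr=1 -> substrate=5 bound=2 product=0
t=5: arr=3 -> substrate=6 bound=2 product=2
t=6: arr=3 -> substrate=9 bound=2 product=2
t=7: arr=2 -> substrate=11 bound=2 product=2
t=8: arr=0 -> substrate=11 bound=2 product=2
t=9: arr=1 -> substrate=10 bound=2 product=4
t=10: arr=0 -> substrate=10 bound=2 product=4
t=11: arr=2 -> substrate=12 bound=2 product=4
t=12: arr=0 -> substrate=12 bound=2 product=4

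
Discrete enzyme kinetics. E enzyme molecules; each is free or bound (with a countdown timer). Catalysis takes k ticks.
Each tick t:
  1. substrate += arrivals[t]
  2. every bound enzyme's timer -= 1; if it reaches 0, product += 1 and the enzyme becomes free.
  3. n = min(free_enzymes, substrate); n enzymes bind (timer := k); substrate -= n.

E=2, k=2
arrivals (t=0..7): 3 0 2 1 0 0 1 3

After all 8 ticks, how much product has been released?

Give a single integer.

Answer: 6

Derivation:
t=0: arr=3 -> substrate=1 bound=2 product=0
t=1: arr=0 -> substrate=1 bound=2 product=0
t=2: arr=2 -> substrate=1 bound=2 product=2
t=3: arr=1 -> substrate=2 bound=2 product=2
t=4: arr=0 -> substrate=0 bound=2 product=4
t=5: arr=0 -> substrate=0 bound=2 product=4
t=6: arr=1 -> substrate=0 bound=1 product=6
t=7: arr=3 -> substrate=2 bound=2 product=6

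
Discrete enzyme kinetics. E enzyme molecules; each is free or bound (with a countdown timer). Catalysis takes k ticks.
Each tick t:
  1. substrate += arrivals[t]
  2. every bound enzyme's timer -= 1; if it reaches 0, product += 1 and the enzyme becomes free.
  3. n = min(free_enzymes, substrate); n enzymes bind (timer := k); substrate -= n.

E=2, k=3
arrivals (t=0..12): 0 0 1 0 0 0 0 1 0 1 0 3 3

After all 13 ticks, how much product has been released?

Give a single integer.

Answer: 3

Derivation:
t=0: arr=0 -> substrate=0 bound=0 product=0
t=1: arr=0 -> substrate=0 bound=0 product=0
t=2: arr=1 -> substrate=0 bound=1 product=0
t=3: arr=0 -> substrate=0 bound=1 product=0
t=4: arr=0 -> substrate=0 bound=1 product=0
t=5: arr=0 -> substrate=0 bound=0 product=1
t=6: arr=0 -> substrate=0 bound=0 product=1
t=7: arr=1 -> substrate=0 bound=1 product=1
t=8: arr=0 -> substrate=0 bound=1 product=1
t=9: arr=1 -> substrate=0 bound=2 product=1
t=10: arr=0 -> substrate=0 bound=1 product=2
t=11: arr=3 -> substrate=2 bound=2 product=2
t=12: arr=3 -> substrate=4 bound=2 product=3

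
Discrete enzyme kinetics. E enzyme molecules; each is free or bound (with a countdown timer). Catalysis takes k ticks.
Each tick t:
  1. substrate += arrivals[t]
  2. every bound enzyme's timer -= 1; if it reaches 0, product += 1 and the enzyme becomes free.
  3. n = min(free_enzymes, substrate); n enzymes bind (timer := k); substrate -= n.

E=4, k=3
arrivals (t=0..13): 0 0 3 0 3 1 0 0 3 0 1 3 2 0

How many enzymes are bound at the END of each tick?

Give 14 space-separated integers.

t=0: arr=0 -> substrate=0 bound=0 product=0
t=1: arr=0 -> substrate=0 bound=0 product=0
t=2: arr=3 -> substrate=0 bound=3 product=0
t=3: arr=0 -> substrate=0 bound=3 product=0
t=4: arr=3 -> substrate=2 bound=4 product=0
t=5: arr=1 -> substrate=0 bound=4 product=3
t=6: arr=0 -> substrate=0 bound=4 product=3
t=7: arr=0 -> substrate=0 bound=3 product=4
t=8: arr=3 -> substrate=0 bound=3 product=7
t=9: arr=0 -> substrate=0 bound=3 product=7
t=10: arr=1 -> substrate=0 bound=4 product=7
t=11: arr=3 -> substrate=0 bound=4 product=10
t=12: arr=2 -> substrate=2 bound=4 product=10
t=13: arr=0 -> substrate=1 bound=4 product=11

Answer: 0 0 3 3 4 4 4 3 3 3 4 4 4 4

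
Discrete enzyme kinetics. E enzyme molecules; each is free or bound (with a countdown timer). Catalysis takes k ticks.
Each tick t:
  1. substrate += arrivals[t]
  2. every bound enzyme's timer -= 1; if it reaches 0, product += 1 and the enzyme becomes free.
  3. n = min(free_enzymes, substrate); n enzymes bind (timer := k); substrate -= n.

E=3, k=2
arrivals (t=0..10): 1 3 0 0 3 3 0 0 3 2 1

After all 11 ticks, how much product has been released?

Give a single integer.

Answer: 13

Derivation:
t=0: arr=1 -> substrate=0 bound=1 product=0
t=1: arr=3 -> substrate=1 bound=3 product=0
t=2: arr=0 -> substrate=0 bound=3 product=1
t=3: arr=0 -> substrate=0 bound=1 product=3
t=4: arr=3 -> substrate=0 bound=3 product=4
t=5: arr=3 -> substrate=3 bound=3 product=4
t=6: arr=0 -> substrate=0 bound=3 product=7
t=7: arr=0 -> substrate=0 bound=3 product=7
t=8: arr=3 -> substrate=0 bound=3 product=10
t=9: arr=2 -> substrate=2 bound=3 product=10
t=10: arr=1 -> substrate=0 bound=3 product=13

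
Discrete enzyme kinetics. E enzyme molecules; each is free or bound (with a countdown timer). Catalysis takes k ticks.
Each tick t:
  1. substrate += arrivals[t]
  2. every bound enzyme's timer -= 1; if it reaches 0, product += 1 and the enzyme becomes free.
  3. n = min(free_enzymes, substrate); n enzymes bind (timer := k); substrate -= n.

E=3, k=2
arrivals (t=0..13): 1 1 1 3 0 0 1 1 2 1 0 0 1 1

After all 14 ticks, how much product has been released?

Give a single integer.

t=0: arr=1 -> substrate=0 bound=1 product=0
t=1: arr=1 -> substrate=0 bound=2 product=0
t=2: arr=1 -> substrate=0 bound=2 product=1
t=3: arr=3 -> substrate=1 bound=3 product=2
t=4: arr=0 -> substrate=0 bound=3 product=3
t=5: arr=0 -> substrate=0 bound=1 product=5
t=6: arr=1 -> substrate=0 bound=1 product=6
t=7: arr=1 -> substrate=0 bound=2 product=6
t=8: arr=2 -> substrate=0 bound=3 product=7
t=9: arr=1 -> substrate=0 bound=3 product=8
t=10: arr=0 -> substrate=0 bound=1 product=10
t=11: arr=0 -> substrate=0 bound=0 product=11
t=12: arr=1 -> substrate=0 bound=1 product=11
t=13: arr=1 -> substrate=0 bound=2 product=11

Answer: 11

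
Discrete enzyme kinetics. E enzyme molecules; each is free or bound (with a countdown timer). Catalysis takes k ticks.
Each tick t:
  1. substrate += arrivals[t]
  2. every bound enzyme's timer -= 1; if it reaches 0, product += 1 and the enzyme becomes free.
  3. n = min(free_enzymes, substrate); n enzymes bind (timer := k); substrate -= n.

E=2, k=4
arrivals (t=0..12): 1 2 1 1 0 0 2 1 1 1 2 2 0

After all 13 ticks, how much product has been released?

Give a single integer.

Answer: 5

Derivation:
t=0: arr=1 -> substrate=0 bound=1 product=0
t=1: arr=2 -> substrate=1 bound=2 product=0
t=2: arr=1 -> substrate=2 bound=2 product=0
t=3: arr=1 -> substrate=3 bound=2 product=0
t=4: arr=0 -> substrate=2 bound=2 product=1
t=5: arr=0 -> substrate=1 bound=2 product=2
t=6: arr=2 -> substrate=3 bound=2 product=2
t=7: arr=1 -> substrate=4 bound=2 product=2
t=8: arr=1 -> substrate=4 bound=2 product=3
t=9: arr=1 -> substrate=4 bound=2 product=4
t=10: arr=2 -> substrate=6 bound=2 product=4
t=11: arr=2 -> substrate=8 bound=2 product=4
t=12: arr=0 -> substrate=7 bound=2 product=5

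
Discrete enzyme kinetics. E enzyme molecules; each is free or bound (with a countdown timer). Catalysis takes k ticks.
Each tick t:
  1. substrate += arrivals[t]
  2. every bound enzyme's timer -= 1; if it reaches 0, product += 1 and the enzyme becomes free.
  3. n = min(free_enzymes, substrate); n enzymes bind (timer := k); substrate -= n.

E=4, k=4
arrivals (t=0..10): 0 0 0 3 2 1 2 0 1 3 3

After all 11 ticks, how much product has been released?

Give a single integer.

t=0: arr=0 -> substrate=0 bound=0 product=0
t=1: arr=0 -> substrate=0 bound=0 product=0
t=2: arr=0 -> substrate=0 bound=0 product=0
t=3: arr=3 -> substrate=0 bound=3 product=0
t=4: arr=2 -> substrate=1 bound=4 product=0
t=5: arr=1 -> substrate=2 bound=4 product=0
t=6: arr=2 -> substrate=4 bound=4 product=0
t=7: arr=0 -> substrate=1 bound=4 product=3
t=8: arr=1 -> substrate=1 bound=4 product=4
t=9: arr=3 -> substrate=4 bound=4 product=4
t=10: arr=3 -> substrate=7 bound=4 product=4

Answer: 4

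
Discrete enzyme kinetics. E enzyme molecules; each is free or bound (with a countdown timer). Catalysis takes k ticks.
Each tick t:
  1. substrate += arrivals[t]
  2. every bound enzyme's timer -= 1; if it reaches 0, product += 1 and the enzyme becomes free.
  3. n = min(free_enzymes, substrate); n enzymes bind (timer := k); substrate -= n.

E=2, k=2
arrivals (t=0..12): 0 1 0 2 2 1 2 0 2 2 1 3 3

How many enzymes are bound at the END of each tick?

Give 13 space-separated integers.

t=0: arr=0 -> substrate=0 bound=0 product=0
t=1: arr=1 -> substrate=0 bound=1 product=0
t=2: arr=0 -> substrate=0 bound=1 product=0
t=3: arr=2 -> substrate=0 bound=2 product=1
t=4: arr=2 -> substrate=2 bound=2 product=1
t=5: arr=1 -> substrate=1 bound=2 product=3
t=6: arr=2 -> substrate=3 bound=2 product=3
t=7: arr=0 -> substrate=1 bound=2 product=5
t=8: arr=2 -> substrate=3 bound=2 product=5
t=9: arr=2 -> substrate=3 bound=2 product=7
t=10: arr=1 -> substrate=4 bound=2 product=7
t=11: arr=3 -> substrate=5 bound=2 product=9
t=12: arr=3 -> substrate=8 bound=2 product=9

Answer: 0 1 1 2 2 2 2 2 2 2 2 2 2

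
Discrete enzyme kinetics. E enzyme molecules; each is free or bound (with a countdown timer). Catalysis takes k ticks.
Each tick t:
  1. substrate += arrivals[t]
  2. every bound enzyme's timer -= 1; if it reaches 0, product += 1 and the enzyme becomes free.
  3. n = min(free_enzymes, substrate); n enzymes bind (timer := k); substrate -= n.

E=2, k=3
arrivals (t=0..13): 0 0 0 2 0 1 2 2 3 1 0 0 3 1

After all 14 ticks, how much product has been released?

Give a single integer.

t=0: arr=0 -> substrate=0 bound=0 product=0
t=1: arr=0 -> substrate=0 bound=0 product=0
t=2: arr=0 -> substrate=0 bound=0 product=0
t=3: arr=2 -> substrate=0 bound=2 product=0
t=4: arr=0 -> substrate=0 bound=2 product=0
t=5: arr=1 -> substrate=1 bound=2 product=0
t=6: arr=2 -> substrate=1 bound=2 product=2
t=7: arr=2 -> substrate=3 bound=2 product=2
t=8: arr=3 -> substrate=6 bound=2 product=2
t=9: arr=1 -> substrate=5 bound=2 product=4
t=10: arr=0 -> substrate=5 bound=2 product=4
t=11: arr=0 -> substrate=5 bound=2 product=4
t=12: arr=3 -> substrate=6 bound=2 product=6
t=13: arr=1 -> substrate=7 bound=2 product=6

Answer: 6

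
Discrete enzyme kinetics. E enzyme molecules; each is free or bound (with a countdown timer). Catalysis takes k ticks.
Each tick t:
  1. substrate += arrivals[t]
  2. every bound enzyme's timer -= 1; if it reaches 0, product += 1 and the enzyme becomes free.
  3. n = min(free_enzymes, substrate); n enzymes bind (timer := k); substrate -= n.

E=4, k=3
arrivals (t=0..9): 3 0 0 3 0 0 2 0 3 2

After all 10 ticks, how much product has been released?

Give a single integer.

t=0: arr=3 -> substrate=0 bound=3 product=0
t=1: arr=0 -> substrate=0 bound=3 product=0
t=2: arr=0 -> substrate=0 bound=3 product=0
t=3: arr=3 -> substrate=0 bound=3 product=3
t=4: arr=0 -> substrate=0 bound=3 product=3
t=5: arr=0 -> substrate=0 bound=3 product=3
t=6: arr=2 -> substrate=0 bound=2 product=6
t=7: arr=0 -> substrate=0 bound=2 product=6
t=8: arr=3 -> substrate=1 bound=4 product=6
t=9: arr=2 -> substrate=1 bound=4 product=8

Answer: 8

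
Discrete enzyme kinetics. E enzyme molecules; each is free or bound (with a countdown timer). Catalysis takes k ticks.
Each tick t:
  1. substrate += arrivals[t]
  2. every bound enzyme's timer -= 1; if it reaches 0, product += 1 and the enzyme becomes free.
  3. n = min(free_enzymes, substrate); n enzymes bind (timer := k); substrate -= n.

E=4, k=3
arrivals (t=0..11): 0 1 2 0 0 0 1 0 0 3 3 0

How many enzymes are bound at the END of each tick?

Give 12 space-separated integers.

Answer: 0 1 3 3 2 0 1 1 1 3 4 4

Derivation:
t=0: arr=0 -> substrate=0 bound=0 product=0
t=1: arr=1 -> substrate=0 bound=1 product=0
t=2: arr=2 -> substrate=0 bound=3 product=0
t=3: arr=0 -> substrate=0 bound=3 product=0
t=4: arr=0 -> substrate=0 bound=2 product=1
t=5: arr=0 -> substrate=0 bound=0 product=3
t=6: arr=1 -> substrate=0 bound=1 product=3
t=7: arr=0 -> substrate=0 bound=1 product=3
t=8: arr=0 -> substrate=0 bound=1 product=3
t=9: arr=3 -> substrate=0 bound=3 product=4
t=10: arr=3 -> substrate=2 bound=4 product=4
t=11: arr=0 -> substrate=2 bound=4 product=4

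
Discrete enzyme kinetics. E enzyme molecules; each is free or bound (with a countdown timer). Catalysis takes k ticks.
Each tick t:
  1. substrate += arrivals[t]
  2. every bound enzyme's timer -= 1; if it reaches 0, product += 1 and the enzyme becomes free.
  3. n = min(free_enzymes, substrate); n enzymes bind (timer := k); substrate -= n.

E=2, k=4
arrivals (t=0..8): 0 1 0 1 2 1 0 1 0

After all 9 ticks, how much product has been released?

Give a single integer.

t=0: arr=0 -> substrate=0 bound=0 product=0
t=1: arr=1 -> substrate=0 bound=1 product=0
t=2: arr=0 -> substrate=0 bound=1 product=0
t=3: arr=1 -> substrate=0 bound=2 product=0
t=4: arr=2 -> substrate=2 bound=2 product=0
t=5: arr=1 -> substrate=2 bound=2 product=1
t=6: arr=0 -> substrate=2 bound=2 product=1
t=7: arr=1 -> substrate=2 bound=2 product=2
t=8: arr=0 -> substrate=2 bound=2 product=2

Answer: 2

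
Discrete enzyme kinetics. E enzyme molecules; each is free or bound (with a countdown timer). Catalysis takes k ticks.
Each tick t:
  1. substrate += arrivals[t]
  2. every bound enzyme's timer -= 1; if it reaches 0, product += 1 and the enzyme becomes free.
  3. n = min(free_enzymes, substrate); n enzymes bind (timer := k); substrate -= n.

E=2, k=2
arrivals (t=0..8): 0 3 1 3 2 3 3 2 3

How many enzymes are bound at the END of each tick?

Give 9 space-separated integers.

Answer: 0 2 2 2 2 2 2 2 2

Derivation:
t=0: arr=0 -> substrate=0 bound=0 product=0
t=1: arr=3 -> substrate=1 bound=2 product=0
t=2: arr=1 -> substrate=2 bound=2 product=0
t=3: arr=3 -> substrate=3 bound=2 product=2
t=4: arr=2 -> substrate=5 bound=2 product=2
t=5: arr=3 -> substrate=6 bound=2 product=4
t=6: arr=3 -> substrate=9 bound=2 product=4
t=7: arr=2 -> substrate=9 bound=2 product=6
t=8: arr=3 -> substrate=12 bound=2 product=6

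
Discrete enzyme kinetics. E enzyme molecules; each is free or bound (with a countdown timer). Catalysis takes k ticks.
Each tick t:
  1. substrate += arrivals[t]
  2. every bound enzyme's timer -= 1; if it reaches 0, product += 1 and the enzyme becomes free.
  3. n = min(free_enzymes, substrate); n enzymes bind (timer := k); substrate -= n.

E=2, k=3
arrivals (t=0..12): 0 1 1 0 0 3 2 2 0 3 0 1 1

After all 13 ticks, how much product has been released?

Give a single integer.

Answer: 6

Derivation:
t=0: arr=0 -> substrate=0 bound=0 product=0
t=1: arr=1 -> substrate=0 bound=1 product=0
t=2: arr=1 -> substrate=0 bound=2 product=0
t=3: arr=0 -> substrate=0 bound=2 product=0
t=4: arr=0 -> substrate=0 bound=1 product=1
t=5: arr=3 -> substrate=1 bound=2 product=2
t=6: arr=2 -> substrate=3 bound=2 product=2
t=7: arr=2 -> substrate=5 bound=2 product=2
t=8: arr=0 -> substrate=3 bound=2 product=4
t=9: arr=3 -> substrate=6 bound=2 product=4
t=10: arr=0 -> substrate=6 bound=2 product=4
t=11: arr=1 -> substrate=5 bound=2 product=6
t=12: arr=1 -> substrate=6 bound=2 product=6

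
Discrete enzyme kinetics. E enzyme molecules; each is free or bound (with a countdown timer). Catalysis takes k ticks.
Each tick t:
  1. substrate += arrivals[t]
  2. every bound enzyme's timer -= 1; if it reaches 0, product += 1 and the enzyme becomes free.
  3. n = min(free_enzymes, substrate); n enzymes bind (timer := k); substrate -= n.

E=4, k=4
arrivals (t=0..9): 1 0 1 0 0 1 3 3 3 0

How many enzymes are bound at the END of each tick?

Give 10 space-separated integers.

t=0: arr=1 -> substrate=0 bound=1 product=0
t=1: arr=0 -> substrate=0 bound=1 product=0
t=2: arr=1 -> substrate=0 bound=2 product=0
t=3: arr=0 -> substrate=0 bound=2 product=0
t=4: arr=0 -> substrate=0 bound=1 product=1
t=5: arr=1 -> substrate=0 bound=2 product=1
t=6: arr=3 -> substrate=0 bound=4 product=2
t=7: arr=3 -> substrate=3 bound=4 product=2
t=8: arr=3 -> substrate=6 bound=4 product=2
t=9: arr=0 -> substrate=5 bound=4 product=3

Answer: 1 1 2 2 1 2 4 4 4 4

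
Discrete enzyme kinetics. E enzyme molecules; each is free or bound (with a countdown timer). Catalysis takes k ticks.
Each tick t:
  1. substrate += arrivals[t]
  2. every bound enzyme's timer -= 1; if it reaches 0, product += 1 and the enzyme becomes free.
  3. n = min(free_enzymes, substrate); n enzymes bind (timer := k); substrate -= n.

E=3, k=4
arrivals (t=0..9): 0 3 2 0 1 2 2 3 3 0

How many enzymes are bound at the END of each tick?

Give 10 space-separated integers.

Answer: 0 3 3 3 3 3 3 3 3 3

Derivation:
t=0: arr=0 -> substrate=0 bound=0 product=0
t=1: arr=3 -> substrate=0 bound=3 product=0
t=2: arr=2 -> substrate=2 bound=3 product=0
t=3: arr=0 -> substrate=2 bound=3 product=0
t=4: arr=1 -> substrate=3 bound=3 product=0
t=5: arr=2 -> substrate=2 bound=3 product=3
t=6: arr=2 -> substrate=4 bound=3 product=3
t=7: arr=3 -> substrate=7 bound=3 product=3
t=8: arr=3 -> substrate=10 bound=3 product=3
t=9: arr=0 -> substrate=7 bound=3 product=6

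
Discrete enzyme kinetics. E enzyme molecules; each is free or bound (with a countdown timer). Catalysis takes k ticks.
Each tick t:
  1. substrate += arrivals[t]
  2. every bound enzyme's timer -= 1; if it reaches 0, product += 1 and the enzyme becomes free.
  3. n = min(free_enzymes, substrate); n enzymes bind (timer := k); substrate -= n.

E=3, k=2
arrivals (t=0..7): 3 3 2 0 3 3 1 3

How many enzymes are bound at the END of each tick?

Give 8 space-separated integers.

t=0: arr=3 -> substrate=0 bound=3 product=0
t=1: arr=3 -> substrate=3 bound=3 product=0
t=2: arr=2 -> substrate=2 bound=3 product=3
t=3: arr=0 -> substrate=2 bound=3 product=3
t=4: arr=3 -> substrate=2 bound=3 product=6
t=5: arr=3 -> substrate=5 bound=3 product=6
t=6: arr=1 -> substrate=3 bound=3 product=9
t=7: arr=3 -> substrate=6 bound=3 product=9

Answer: 3 3 3 3 3 3 3 3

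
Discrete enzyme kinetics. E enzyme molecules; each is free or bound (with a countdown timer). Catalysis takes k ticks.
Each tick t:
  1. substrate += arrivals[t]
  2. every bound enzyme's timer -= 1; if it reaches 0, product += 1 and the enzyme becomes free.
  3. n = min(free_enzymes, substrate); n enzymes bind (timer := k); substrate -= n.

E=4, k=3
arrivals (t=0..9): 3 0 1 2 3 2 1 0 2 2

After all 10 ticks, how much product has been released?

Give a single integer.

Answer: 10

Derivation:
t=0: arr=3 -> substrate=0 bound=3 product=0
t=1: arr=0 -> substrate=0 bound=3 product=0
t=2: arr=1 -> substrate=0 bound=4 product=0
t=3: arr=2 -> substrate=0 bound=3 product=3
t=4: arr=3 -> substrate=2 bound=4 product=3
t=5: arr=2 -> substrate=3 bound=4 product=4
t=6: arr=1 -> substrate=2 bound=4 product=6
t=7: arr=0 -> substrate=1 bound=4 product=7
t=8: arr=2 -> substrate=2 bound=4 product=8
t=9: arr=2 -> substrate=2 bound=4 product=10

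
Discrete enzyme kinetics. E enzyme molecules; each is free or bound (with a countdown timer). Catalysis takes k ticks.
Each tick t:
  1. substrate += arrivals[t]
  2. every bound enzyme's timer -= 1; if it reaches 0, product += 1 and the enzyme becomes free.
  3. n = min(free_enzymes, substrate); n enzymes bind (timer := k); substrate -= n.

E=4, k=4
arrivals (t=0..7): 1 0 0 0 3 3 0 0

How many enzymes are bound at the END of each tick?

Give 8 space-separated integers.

Answer: 1 1 1 1 3 4 4 4

Derivation:
t=0: arr=1 -> substrate=0 bound=1 product=0
t=1: arr=0 -> substrate=0 bound=1 product=0
t=2: arr=0 -> substrate=0 bound=1 product=0
t=3: arr=0 -> substrate=0 bound=1 product=0
t=4: arr=3 -> substrate=0 bound=3 product=1
t=5: arr=3 -> substrate=2 bound=4 product=1
t=6: arr=0 -> substrate=2 bound=4 product=1
t=7: arr=0 -> substrate=2 bound=4 product=1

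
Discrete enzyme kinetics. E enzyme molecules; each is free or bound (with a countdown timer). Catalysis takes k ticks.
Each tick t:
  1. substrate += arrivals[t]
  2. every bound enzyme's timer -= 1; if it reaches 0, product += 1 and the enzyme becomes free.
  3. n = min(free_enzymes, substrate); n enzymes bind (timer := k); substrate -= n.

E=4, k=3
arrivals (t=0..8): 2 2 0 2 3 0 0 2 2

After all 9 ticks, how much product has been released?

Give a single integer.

t=0: arr=2 -> substrate=0 bound=2 product=0
t=1: arr=2 -> substrate=0 bound=4 product=0
t=2: arr=0 -> substrate=0 bound=4 product=0
t=3: arr=2 -> substrate=0 bound=4 product=2
t=4: arr=3 -> substrate=1 bound=4 product=4
t=5: arr=0 -> substrate=1 bound=4 product=4
t=6: arr=0 -> substrate=0 bound=3 product=6
t=7: arr=2 -> substrate=0 bound=3 product=8
t=8: arr=2 -> substrate=1 bound=4 product=8

Answer: 8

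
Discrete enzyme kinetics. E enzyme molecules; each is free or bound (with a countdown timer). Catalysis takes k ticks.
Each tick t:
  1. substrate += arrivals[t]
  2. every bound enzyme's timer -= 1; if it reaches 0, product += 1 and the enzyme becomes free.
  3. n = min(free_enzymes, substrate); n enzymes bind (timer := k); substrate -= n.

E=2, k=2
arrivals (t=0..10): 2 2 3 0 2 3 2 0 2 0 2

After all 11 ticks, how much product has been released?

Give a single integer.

Answer: 10

Derivation:
t=0: arr=2 -> substrate=0 bound=2 product=0
t=1: arr=2 -> substrate=2 bound=2 product=0
t=2: arr=3 -> substrate=3 bound=2 product=2
t=3: arr=0 -> substrate=3 bound=2 product=2
t=4: arr=2 -> substrate=3 bound=2 product=4
t=5: arr=3 -> substrate=6 bound=2 product=4
t=6: arr=2 -> substrate=6 bound=2 product=6
t=7: arr=0 -> substrate=6 bound=2 product=6
t=8: arr=2 -> substrate=6 bound=2 product=8
t=9: arr=0 -> substrate=6 bound=2 product=8
t=10: arr=2 -> substrate=6 bound=2 product=10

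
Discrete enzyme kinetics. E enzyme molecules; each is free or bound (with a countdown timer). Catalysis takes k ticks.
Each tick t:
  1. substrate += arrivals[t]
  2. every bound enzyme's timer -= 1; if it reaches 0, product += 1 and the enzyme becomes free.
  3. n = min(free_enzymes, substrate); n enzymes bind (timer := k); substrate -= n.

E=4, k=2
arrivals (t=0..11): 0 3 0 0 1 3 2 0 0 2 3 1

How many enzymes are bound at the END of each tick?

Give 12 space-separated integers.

t=0: arr=0 -> substrate=0 bound=0 product=0
t=1: arr=3 -> substrate=0 bound=3 product=0
t=2: arr=0 -> substrate=0 bound=3 product=0
t=3: arr=0 -> substrate=0 bound=0 product=3
t=4: arr=1 -> substrate=0 bound=1 product=3
t=5: arr=3 -> substrate=0 bound=4 product=3
t=6: arr=2 -> substrate=1 bound=4 product=4
t=7: arr=0 -> substrate=0 bound=2 product=7
t=8: arr=0 -> substrate=0 bound=1 product=8
t=9: arr=2 -> substrate=0 bound=2 product=9
t=10: arr=3 -> substrate=1 bound=4 product=9
t=11: arr=1 -> substrate=0 bound=4 product=11

Answer: 0 3 3 0 1 4 4 2 1 2 4 4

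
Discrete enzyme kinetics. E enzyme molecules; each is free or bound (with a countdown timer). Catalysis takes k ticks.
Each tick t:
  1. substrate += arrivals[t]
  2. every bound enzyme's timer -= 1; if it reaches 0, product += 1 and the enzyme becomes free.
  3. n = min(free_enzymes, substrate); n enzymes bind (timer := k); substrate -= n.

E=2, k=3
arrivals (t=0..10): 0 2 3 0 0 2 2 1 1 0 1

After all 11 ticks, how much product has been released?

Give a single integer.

Answer: 6

Derivation:
t=0: arr=0 -> substrate=0 bound=0 product=0
t=1: arr=2 -> substrate=0 bound=2 product=0
t=2: arr=3 -> substrate=3 bound=2 product=0
t=3: arr=0 -> substrate=3 bound=2 product=0
t=4: arr=0 -> substrate=1 bound=2 product=2
t=5: arr=2 -> substrate=3 bound=2 product=2
t=6: arr=2 -> substrate=5 bound=2 product=2
t=7: arr=1 -> substrate=4 bound=2 product=4
t=8: arr=1 -> substrate=5 bound=2 product=4
t=9: arr=0 -> substrate=5 bound=2 product=4
t=10: arr=1 -> substrate=4 bound=2 product=6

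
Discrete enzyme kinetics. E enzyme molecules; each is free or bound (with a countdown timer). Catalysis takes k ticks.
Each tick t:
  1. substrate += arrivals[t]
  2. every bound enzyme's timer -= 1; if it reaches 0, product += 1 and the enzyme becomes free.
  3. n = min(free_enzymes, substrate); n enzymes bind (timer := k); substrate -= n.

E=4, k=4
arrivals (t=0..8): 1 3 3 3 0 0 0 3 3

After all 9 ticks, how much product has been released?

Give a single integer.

t=0: arr=1 -> substrate=0 bound=1 product=0
t=1: arr=3 -> substrate=0 bound=4 product=0
t=2: arr=3 -> substrate=3 bound=4 product=0
t=3: arr=3 -> substrate=6 bound=4 product=0
t=4: arr=0 -> substrate=5 bound=4 product=1
t=5: arr=0 -> substrate=2 bound=4 product=4
t=6: arr=0 -> substrate=2 bound=4 product=4
t=7: arr=3 -> substrate=5 bound=4 product=4
t=8: arr=3 -> substrate=7 bound=4 product=5

Answer: 5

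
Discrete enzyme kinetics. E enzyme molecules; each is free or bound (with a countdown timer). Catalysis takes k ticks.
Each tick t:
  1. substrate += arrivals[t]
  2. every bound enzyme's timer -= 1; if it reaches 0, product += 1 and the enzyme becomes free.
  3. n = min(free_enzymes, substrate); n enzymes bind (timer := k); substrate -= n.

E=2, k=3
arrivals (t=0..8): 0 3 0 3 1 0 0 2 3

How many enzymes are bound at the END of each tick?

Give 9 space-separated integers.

t=0: arr=0 -> substrate=0 bound=0 product=0
t=1: arr=3 -> substrate=1 bound=2 product=0
t=2: arr=0 -> substrate=1 bound=2 product=0
t=3: arr=3 -> substrate=4 bound=2 product=0
t=4: arr=1 -> substrate=3 bound=2 product=2
t=5: arr=0 -> substrate=3 bound=2 product=2
t=6: arr=0 -> substrate=3 bound=2 product=2
t=7: arr=2 -> substrate=3 bound=2 product=4
t=8: arr=3 -> substrate=6 bound=2 product=4

Answer: 0 2 2 2 2 2 2 2 2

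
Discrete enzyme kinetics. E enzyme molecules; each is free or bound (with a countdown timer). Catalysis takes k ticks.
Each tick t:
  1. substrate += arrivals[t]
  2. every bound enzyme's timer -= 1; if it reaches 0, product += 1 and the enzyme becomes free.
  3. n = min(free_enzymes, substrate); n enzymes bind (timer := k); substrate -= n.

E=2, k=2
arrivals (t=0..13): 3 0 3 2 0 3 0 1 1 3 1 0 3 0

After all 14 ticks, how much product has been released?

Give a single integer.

t=0: arr=3 -> substrate=1 bound=2 product=0
t=1: arr=0 -> substrate=1 bound=2 product=0
t=2: arr=3 -> substrate=2 bound=2 product=2
t=3: arr=2 -> substrate=4 bound=2 product=2
t=4: arr=0 -> substrate=2 bound=2 product=4
t=5: arr=3 -> substrate=5 bound=2 product=4
t=6: arr=0 -> substrate=3 bound=2 product=6
t=7: arr=1 -> substrate=4 bound=2 product=6
t=8: arr=1 -> substrate=3 bound=2 product=8
t=9: arr=3 -> substrate=6 bound=2 product=8
t=10: arr=1 -> substrate=5 bound=2 product=10
t=11: arr=0 -> substrate=5 bound=2 product=10
t=12: arr=3 -> substrate=6 bound=2 product=12
t=13: arr=0 -> substrate=6 bound=2 product=12

Answer: 12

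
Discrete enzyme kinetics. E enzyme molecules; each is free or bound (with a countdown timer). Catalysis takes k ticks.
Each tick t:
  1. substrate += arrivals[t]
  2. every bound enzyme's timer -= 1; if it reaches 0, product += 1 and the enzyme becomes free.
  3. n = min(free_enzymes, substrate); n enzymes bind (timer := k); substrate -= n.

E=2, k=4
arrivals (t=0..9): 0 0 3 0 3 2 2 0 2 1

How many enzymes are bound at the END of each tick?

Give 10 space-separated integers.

t=0: arr=0 -> substrate=0 bound=0 product=0
t=1: arr=0 -> substrate=0 bound=0 product=0
t=2: arr=3 -> substrate=1 bound=2 product=0
t=3: arr=0 -> substrate=1 bound=2 product=0
t=4: arr=3 -> substrate=4 bound=2 product=0
t=5: arr=2 -> substrate=6 bound=2 product=0
t=6: arr=2 -> substrate=6 bound=2 product=2
t=7: arr=0 -> substrate=6 bound=2 product=2
t=8: arr=2 -> substrate=8 bound=2 product=2
t=9: arr=1 -> substrate=9 bound=2 product=2

Answer: 0 0 2 2 2 2 2 2 2 2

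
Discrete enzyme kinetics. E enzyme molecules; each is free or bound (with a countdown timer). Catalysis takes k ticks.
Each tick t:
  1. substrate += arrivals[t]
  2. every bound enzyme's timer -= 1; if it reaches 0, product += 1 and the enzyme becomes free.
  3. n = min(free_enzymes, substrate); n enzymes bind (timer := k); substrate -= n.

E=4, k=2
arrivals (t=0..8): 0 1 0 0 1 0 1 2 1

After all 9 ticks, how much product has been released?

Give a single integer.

Answer: 3

Derivation:
t=0: arr=0 -> substrate=0 bound=0 product=0
t=1: arr=1 -> substrate=0 bound=1 product=0
t=2: arr=0 -> substrate=0 bound=1 product=0
t=3: arr=0 -> substrate=0 bound=0 product=1
t=4: arr=1 -> substrate=0 bound=1 product=1
t=5: arr=0 -> substrate=0 bound=1 product=1
t=6: arr=1 -> substrate=0 bound=1 product=2
t=7: arr=2 -> substrate=0 bound=3 product=2
t=8: arr=1 -> substrate=0 bound=3 product=3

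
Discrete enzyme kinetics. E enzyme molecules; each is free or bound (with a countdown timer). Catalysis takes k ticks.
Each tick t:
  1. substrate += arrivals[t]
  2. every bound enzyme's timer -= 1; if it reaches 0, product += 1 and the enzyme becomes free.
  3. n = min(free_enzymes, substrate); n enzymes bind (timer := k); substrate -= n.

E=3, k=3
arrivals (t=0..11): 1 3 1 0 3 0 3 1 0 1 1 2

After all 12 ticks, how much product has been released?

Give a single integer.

t=0: arr=1 -> substrate=0 bound=1 product=0
t=1: arr=3 -> substrate=1 bound=3 product=0
t=2: arr=1 -> substrate=2 bound=3 product=0
t=3: arr=0 -> substrate=1 bound=3 product=1
t=4: arr=3 -> substrate=2 bound=3 product=3
t=5: arr=0 -> substrate=2 bound=3 product=3
t=6: arr=3 -> substrate=4 bound=3 product=4
t=7: arr=1 -> substrate=3 bound=3 product=6
t=8: arr=0 -> substrate=3 bound=3 product=6
t=9: arr=1 -> substrate=3 bound=3 product=7
t=10: arr=1 -> substrate=2 bound=3 product=9
t=11: arr=2 -> substrate=4 bound=3 product=9

Answer: 9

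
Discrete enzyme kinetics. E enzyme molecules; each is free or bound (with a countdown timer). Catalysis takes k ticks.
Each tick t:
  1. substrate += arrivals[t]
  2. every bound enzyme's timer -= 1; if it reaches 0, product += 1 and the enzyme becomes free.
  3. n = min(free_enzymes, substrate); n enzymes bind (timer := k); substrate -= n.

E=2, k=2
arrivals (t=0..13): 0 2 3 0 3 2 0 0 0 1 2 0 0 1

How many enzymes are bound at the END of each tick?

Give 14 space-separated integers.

Answer: 0 2 2 2 2 2 2 2 2 2 2 2 2 2

Derivation:
t=0: arr=0 -> substrate=0 bound=0 product=0
t=1: arr=2 -> substrate=0 bound=2 product=0
t=2: arr=3 -> substrate=3 bound=2 product=0
t=3: arr=0 -> substrate=1 bound=2 product=2
t=4: arr=3 -> substrate=4 bound=2 product=2
t=5: arr=2 -> substrate=4 bound=2 product=4
t=6: arr=0 -> substrate=4 bound=2 product=4
t=7: arr=0 -> substrate=2 bound=2 product=6
t=8: arr=0 -> substrate=2 bound=2 product=6
t=9: arr=1 -> substrate=1 bound=2 product=8
t=10: arr=2 -> substrate=3 bound=2 product=8
t=11: arr=0 -> substrate=1 bound=2 product=10
t=12: arr=0 -> substrate=1 bound=2 product=10
t=13: arr=1 -> substrate=0 bound=2 product=12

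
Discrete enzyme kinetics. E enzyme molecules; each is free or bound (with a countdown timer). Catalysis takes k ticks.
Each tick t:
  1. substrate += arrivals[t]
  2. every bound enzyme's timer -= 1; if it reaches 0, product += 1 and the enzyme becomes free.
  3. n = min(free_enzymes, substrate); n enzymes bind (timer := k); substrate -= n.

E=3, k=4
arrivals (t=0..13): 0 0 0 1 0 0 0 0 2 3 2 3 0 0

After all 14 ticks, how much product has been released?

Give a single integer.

t=0: arr=0 -> substrate=0 bound=0 product=0
t=1: arr=0 -> substrate=0 bound=0 product=0
t=2: arr=0 -> substrate=0 bound=0 product=0
t=3: arr=1 -> substrate=0 bound=1 product=0
t=4: arr=0 -> substrate=0 bound=1 product=0
t=5: arr=0 -> substrate=0 bound=1 product=0
t=6: arr=0 -> substrate=0 bound=1 product=0
t=7: arr=0 -> substrate=0 bound=0 product=1
t=8: arr=2 -> substrate=0 bound=2 product=1
t=9: arr=3 -> substrate=2 bound=3 product=1
t=10: arr=2 -> substrate=4 bound=3 product=1
t=11: arr=3 -> substrate=7 bound=3 product=1
t=12: arr=0 -> substrate=5 bound=3 product=3
t=13: arr=0 -> substrate=4 bound=3 product=4

Answer: 4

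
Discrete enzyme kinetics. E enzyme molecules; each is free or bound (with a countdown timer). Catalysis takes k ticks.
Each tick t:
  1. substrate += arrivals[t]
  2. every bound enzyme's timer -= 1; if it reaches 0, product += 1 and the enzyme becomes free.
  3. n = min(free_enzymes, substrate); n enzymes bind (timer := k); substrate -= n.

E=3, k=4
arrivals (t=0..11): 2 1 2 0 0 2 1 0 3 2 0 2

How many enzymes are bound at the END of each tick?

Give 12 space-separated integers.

t=0: arr=2 -> substrate=0 bound=2 product=0
t=1: arr=1 -> substrate=0 bound=3 product=0
t=2: arr=2 -> substrate=2 bound=3 product=0
t=3: arr=0 -> substrate=2 bound=3 product=0
t=4: arr=0 -> substrate=0 bound=3 product=2
t=5: arr=2 -> substrate=1 bound=3 product=3
t=6: arr=1 -> substrate=2 bound=3 product=3
t=7: arr=0 -> substrate=2 bound=3 product=3
t=8: arr=3 -> substrate=3 bound=3 product=5
t=9: arr=2 -> substrate=4 bound=3 product=6
t=10: arr=0 -> substrate=4 bound=3 product=6
t=11: arr=2 -> substrate=6 bound=3 product=6

Answer: 2 3 3 3 3 3 3 3 3 3 3 3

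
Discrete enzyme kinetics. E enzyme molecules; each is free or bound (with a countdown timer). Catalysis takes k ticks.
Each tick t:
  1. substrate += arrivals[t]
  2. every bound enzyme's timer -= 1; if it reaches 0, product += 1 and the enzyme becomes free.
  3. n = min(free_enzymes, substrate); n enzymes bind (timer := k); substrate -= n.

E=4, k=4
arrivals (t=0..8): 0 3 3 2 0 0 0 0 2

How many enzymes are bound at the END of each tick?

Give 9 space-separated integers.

t=0: arr=0 -> substrate=0 bound=0 product=0
t=1: arr=3 -> substrate=0 bound=3 product=0
t=2: arr=3 -> substrate=2 bound=4 product=0
t=3: arr=2 -> substrate=4 bound=4 product=0
t=4: arr=0 -> substrate=4 bound=4 product=0
t=5: arr=0 -> substrate=1 bound=4 product=3
t=6: arr=0 -> substrate=0 bound=4 product=4
t=7: arr=0 -> substrate=0 bound=4 product=4
t=8: arr=2 -> substrate=2 bound=4 product=4

Answer: 0 3 4 4 4 4 4 4 4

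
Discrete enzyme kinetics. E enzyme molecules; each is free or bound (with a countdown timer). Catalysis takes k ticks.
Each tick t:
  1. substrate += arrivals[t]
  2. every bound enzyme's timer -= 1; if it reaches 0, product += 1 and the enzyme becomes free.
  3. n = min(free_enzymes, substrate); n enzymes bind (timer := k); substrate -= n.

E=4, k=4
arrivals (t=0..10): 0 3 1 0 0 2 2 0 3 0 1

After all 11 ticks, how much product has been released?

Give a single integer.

t=0: arr=0 -> substrate=0 bound=0 product=0
t=1: arr=3 -> substrate=0 bound=3 product=0
t=2: arr=1 -> substrate=0 bound=4 product=0
t=3: arr=0 -> substrate=0 bound=4 product=0
t=4: arr=0 -> substrate=0 bound=4 product=0
t=5: arr=2 -> substrate=0 bound=3 product=3
t=6: arr=2 -> substrate=0 bound=4 product=4
t=7: arr=0 -> substrate=0 bound=4 product=4
t=8: arr=3 -> substrate=3 bound=4 product=4
t=9: arr=0 -> substrate=1 bound=4 product=6
t=10: arr=1 -> substrate=0 bound=4 product=8

Answer: 8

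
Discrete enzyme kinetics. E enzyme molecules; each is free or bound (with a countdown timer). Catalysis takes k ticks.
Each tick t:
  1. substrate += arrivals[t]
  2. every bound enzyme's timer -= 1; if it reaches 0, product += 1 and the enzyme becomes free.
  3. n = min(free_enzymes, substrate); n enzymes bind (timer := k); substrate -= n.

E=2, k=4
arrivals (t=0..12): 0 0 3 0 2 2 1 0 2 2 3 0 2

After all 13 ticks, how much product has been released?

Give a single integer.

Answer: 4

Derivation:
t=0: arr=0 -> substrate=0 bound=0 product=0
t=1: arr=0 -> substrate=0 bound=0 product=0
t=2: arr=3 -> substrate=1 bound=2 product=0
t=3: arr=0 -> substrate=1 bound=2 product=0
t=4: arr=2 -> substrate=3 bound=2 product=0
t=5: arr=2 -> substrate=5 bound=2 product=0
t=6: arr=1 -> substrate=4 bound=2 product=2
t=7: arr=0 -> substrate=4 bound=2 product=2
t=8: arr=2 -> substrate=6 bound=2 product=2
t=9: arr=2 -> substrate=8 bound=2 product=2
t=10: arr=3 -> substrate=9 bound=2 product=4
t=11: arr=0 -> substrate=9 bound=2 product=4
t=12: arr=2 -> substrate=11 bound=2 product=4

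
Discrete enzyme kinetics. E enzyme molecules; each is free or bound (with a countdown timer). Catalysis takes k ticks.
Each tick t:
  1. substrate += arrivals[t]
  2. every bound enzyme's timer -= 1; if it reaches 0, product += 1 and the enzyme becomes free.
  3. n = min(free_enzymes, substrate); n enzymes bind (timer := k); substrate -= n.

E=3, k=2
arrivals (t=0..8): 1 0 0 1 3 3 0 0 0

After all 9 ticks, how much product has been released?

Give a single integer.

Answer: 7

Derivation:
t=0: arr=1 -> substrate=0 bound=1 product=0
t=1: arr=0 -> substrate=0 bound=1 product=0
t=2: arr=0 -> substrate=0 bound=0 product=1
t=3: arr=1 -> substrate=0 bound=1 product=1
t=4: arr=3 -> substrate=1 bound=3 product=1
t=5: arr=3 -> substrate=3 bound=3 product=2
t=6: arr=0 -> substrate=1 bound=3 product=4
t=7: arr=0 -> substrate=0 bound=3 product=5
t=8: arr=0 -> substrate=0 bound=1 product=7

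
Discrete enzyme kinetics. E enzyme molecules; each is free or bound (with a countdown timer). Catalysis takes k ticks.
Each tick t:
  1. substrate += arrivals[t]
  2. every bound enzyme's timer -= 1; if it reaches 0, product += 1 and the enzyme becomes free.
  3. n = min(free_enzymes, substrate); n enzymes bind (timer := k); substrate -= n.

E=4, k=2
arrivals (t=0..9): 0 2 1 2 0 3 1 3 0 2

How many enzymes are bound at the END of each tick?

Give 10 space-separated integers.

t=0: arr=0 -> substrate=0 bound=0 product=0
t=1: arr=2 -> substrate=0 bound=2 product=0
t=2: arr=1 -> substrate=0 bound=3 product=0
t=3: arr=2 -> substrate=0 bound=3 product=2
t=4: arr=0 -> substrate=0 bound=2 product=3
t=5: arr=3 -> substrate=0 bound=3 product=5
t=6: arr=1 -> substrate=0 bound=4 product=5
t=7: arr=3 -> substrate=0 bound=4 product=8
t=8: arr=0 -> substrate=0 bound=3 product=9
t=9: arr=2 -> substrate=0 bound=2 product=12

Answer: 0 2 3 3 2 3 4 4 3 2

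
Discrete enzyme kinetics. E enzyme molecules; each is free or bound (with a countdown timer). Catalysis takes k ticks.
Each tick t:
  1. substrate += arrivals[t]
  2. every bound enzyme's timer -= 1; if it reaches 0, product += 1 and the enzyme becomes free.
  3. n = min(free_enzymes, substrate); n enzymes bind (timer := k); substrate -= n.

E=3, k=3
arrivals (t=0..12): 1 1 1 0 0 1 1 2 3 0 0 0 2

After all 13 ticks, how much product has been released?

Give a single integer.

t=0: arr=1 -> substrate=0 bound=1 product=0
t=1: arr=1 -> substrate=0 bound=2 product=0
t=2: arr=1 -> substrate=0 bound=3 product=0
t=3: arr=0 -> substrate=0 bound=2 product=1
t=4: arr=0 -> substrate=0 bound=1 product=2
t=5: arr=1 -> substrate=0 bound=1 product=3
t=6: arr=1 -> substrate=0 bound=2 product=3
t=7: arr=2 -> substrate=1 bound=3 product=3
t=8: arr=3 -> substrate=3 bound=3 product=4
t=9: arr=0 -> substrate=2 bound=3 product=5
t=10: arr=0 -> substrate=1 bound=3 product=6
t=11: arr=0 -> substrate=0 bound=3 product=7
t=12: arr=2 -> substrate=1 bound=3 product=8

Answer: 8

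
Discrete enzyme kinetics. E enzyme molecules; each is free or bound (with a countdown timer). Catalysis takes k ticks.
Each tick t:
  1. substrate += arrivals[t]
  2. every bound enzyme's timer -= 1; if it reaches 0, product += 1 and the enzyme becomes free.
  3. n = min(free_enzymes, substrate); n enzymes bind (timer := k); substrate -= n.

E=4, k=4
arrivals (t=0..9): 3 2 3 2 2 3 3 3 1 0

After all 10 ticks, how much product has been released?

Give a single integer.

Answer: 8

Derivation:
t=0: arr=3 -> substrate=0 bound=3 product=0
t=1: arr=2 -> substrate=1 bound=4 product=0
t=2: arr=3 -> substrate=4 bound=4 product=0
t=3: arr=2 -> substrate=6 bound=4 product=0
t=4: arr=2 -> substrate=5 bound=4 product=3
t=5: arr=3 -> substrate=7 bound=4 product=4
t=6: arr=3 -> substrate=10 bound=4 product=4
t=7: arr=3 -> substrate=13 bound=4 product=4
t=8: arr=1 -> substrate=11 bound=4 product=7
t=9: arr=0 -> substrate=10 bound=4 product=8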